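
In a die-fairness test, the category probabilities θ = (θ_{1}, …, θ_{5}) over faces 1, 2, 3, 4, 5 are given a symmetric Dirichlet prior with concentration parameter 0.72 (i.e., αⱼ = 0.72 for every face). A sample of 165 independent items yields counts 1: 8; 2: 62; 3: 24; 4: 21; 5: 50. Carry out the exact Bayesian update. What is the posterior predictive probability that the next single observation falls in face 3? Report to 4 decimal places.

0.1466

The Dirichlet prior is conjugate to the Multinomial likelihood: each posterior αⱼ = prior αⱼ + observed count nⱼ.
Posterior concentration: (8.72, 62.72, 24.72, 21.72, 50.72), total = 168.60.
P(next = 3 | data) = α_{3}/Σα = 0.1466.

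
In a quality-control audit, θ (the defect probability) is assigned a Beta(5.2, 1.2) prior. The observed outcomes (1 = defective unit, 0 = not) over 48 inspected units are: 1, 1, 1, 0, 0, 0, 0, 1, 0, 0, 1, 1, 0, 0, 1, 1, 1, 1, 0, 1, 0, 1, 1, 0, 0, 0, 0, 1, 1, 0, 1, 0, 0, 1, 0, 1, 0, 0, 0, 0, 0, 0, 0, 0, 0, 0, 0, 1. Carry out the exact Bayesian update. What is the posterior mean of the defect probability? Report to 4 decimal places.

0.4449

The Beta prior is conjugate to a Binomial/Bernoulli likelihood; the update adds successes to α and failures to β.
Posterior: Beta(α+k, β+n−k) = Beta(5.2+19, 1.2+29) = Beta(24.2, 30.2).
Posterior mean = α/(α+β) = 24.2/54.4 = 0.4449.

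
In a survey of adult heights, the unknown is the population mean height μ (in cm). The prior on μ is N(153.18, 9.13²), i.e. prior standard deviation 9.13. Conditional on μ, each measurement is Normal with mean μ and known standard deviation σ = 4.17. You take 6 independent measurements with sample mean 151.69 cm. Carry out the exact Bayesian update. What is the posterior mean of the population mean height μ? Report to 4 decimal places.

151.7401

For Normal data with known variance σ², a Normal(μ₀, σ₀²) prior on μ is conjugate. Posterior precision = 1/σ₀² + n/σ²; posterior mean is the precision-weighted average of μ₀ and x̄.
n·x̄ = 6·151.69 = 910.14.
σ₀² = 9.13² = 83.3569, σ² = 4.17² = 17.3889; σ² + n·σ₀² = 17.3889 + 6·83.3569 = 517.5303.
Posterior mean = (μ₀/σ₀² + n·x̄/σ²)/(1/σ₀² + n/σ²) = (σ²·μ₀ + σ₀²·n·x̄)/(σ² + n·σ₀²) = (17.3889·153.18 + 83.3569·910.14)/517.5303 = 78530.080668/517.5303 = 151.7401.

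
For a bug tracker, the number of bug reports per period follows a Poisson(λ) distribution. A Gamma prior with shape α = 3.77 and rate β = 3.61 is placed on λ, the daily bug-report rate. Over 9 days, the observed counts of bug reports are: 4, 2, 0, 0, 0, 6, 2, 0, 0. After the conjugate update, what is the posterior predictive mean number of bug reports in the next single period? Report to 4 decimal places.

With a Gamma(shape α, rate β) prior, the Poisson likelihood is conjugate: the posterior is Gamma(α + ΣXᵢ, β + n).
Sum of counts S = 14 over n = 9 days.
Posterior: Gamma(α+S, β+n) = Gamma(3.77+14, 3.61+9) = Gamma(17.77, 12.61).
The predictive distribution for one future period is NegBinom with mean α/β = 1.4092.

1.4092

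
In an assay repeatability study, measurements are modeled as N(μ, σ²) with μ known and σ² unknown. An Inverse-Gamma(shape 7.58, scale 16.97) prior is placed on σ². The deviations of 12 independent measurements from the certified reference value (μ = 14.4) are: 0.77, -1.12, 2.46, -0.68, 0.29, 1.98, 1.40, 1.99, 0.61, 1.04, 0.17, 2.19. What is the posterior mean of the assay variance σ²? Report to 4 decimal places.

2.3253

With known mean μ and an Inverse-Gamma(α, β) prior on σ², the Normal likelihood is conjugate: posterior is Inv-Gamma(α + n/2, β + Σ(xᵢ−μ)²/2).
Σ(xᵢ−μ)² = (0.77)² + (-1.12)² + (2.46)² + (-0.68)² + (0.29)² + (1.98)² + (1.40)² + (1.99)² + (0.61)² + (1.04)² + (0.17)² + (2.19)² = 24.5646.
Posterior: Inv-Gamma(7.58 + 12/2, 16.97 + 24.5646/2) = Inv-Gamma(13.58, 29.25230).
E[σ²|data] = β/(α−1) = 29.25230/12.58 = 2.3253.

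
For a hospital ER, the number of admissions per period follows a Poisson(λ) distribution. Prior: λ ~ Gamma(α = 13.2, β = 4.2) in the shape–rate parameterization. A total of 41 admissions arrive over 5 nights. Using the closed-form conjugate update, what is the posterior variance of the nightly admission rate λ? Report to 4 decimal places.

0.6404

With a Gamma(shape α, rate β) prior, the Poisson likelihood is conjugate: the posterior is Gamma(α + ΣXᵢ, β + n).
Posterior: Gamma(α+S, β+n) = Gamma(13.2+41, 4.2+5) = Gamma(54.2, 9.2).
Var = α/β² = 54.2/9.2² = 0.6404.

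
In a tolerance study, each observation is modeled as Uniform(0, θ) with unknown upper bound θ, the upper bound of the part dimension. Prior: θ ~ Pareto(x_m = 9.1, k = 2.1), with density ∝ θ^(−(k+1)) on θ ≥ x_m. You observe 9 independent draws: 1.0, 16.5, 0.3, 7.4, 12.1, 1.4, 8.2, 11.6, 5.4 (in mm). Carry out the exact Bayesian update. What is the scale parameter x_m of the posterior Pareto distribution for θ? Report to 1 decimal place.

16.5

A Pareto(scale x_m, shape k) prior on the upper bound θ of Uniform(0, θ) is conjugate: posterior is Pareto(max(x_m, max xᵢ), k + n).
Sample maximum = 16.5; prior scale x_m = 9.1 → posterior scale = max = 16.5.
Posterior shape = 2.1 + 9 = 11.1.
Posterior scale x_m = 16.5.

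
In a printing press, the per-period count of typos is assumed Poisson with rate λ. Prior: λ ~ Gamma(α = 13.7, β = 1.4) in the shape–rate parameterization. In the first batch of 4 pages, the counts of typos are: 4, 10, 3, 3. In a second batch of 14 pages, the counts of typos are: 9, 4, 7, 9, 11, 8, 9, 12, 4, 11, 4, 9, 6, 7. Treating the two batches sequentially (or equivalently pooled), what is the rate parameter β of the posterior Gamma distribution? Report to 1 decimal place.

19.4

With a Gamma(shape α, rate β) prior, the Poisson likelihood is conjugate: the posterior is Gamma(α + ΣXᵢ, β + n).
Batch 1: sum of counts S = 20 over n = 4 pages.
After batch 1: Gamma(α+S, β+n) = Gamma(13.7+20, 1.4+4) = Gamma(33.7, 5.4).
Batch 2: sum of counts S = 110 over n = 14 pages.
After batch 2: Gamma(α+S, β+n) = Gamma(33.7+110, 5.4+14) = Gamma(143.7, 19.4).
Posterior β = 19.4.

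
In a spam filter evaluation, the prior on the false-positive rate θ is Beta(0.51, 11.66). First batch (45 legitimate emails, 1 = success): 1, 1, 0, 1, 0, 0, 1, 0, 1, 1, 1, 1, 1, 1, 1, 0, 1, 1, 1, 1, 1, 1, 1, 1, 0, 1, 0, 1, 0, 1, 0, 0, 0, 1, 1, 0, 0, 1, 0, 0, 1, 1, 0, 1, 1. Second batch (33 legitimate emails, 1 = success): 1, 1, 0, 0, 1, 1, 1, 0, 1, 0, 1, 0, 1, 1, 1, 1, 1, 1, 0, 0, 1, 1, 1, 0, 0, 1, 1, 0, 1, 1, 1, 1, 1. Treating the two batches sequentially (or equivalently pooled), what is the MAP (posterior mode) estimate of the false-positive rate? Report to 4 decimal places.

0.5842

The Beta prior is conjugate to a Binomial/Bernoulli likelihood; the update adds successes to α and failures to β.
After batch 1: Beta(0.51+29, 11.66+16) = Beta(29.51, 27.66).
After batch 2: Beta(29.51+23, 27.66+10) = Beta(52.51, 37.66).
Mode of Beta(a,b) for a,b>1 is (a−1)/(a+b−2) = 51.51/88.17 = 0.5842.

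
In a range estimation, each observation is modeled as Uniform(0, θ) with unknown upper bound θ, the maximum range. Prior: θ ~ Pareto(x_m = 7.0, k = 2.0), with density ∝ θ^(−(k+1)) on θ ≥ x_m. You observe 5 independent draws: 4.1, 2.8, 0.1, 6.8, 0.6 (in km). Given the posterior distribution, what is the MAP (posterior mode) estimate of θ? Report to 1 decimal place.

7.0

A Pareto(scale x_m, shape k) prior on the upper bound θ of Uniform(0, θ) is conjugate: posterior is Pareto(max(x_m, max xᵢ), k + n).
Sample maximum = 6.8; prior scale x_m = 7.0 → posterior scale = max = 7.0.
Posterior shape = 2.0 + 5 = 7.0.
The Pareto density is decreasing on [x_m, ∞), so the mode is x_m = 7.0.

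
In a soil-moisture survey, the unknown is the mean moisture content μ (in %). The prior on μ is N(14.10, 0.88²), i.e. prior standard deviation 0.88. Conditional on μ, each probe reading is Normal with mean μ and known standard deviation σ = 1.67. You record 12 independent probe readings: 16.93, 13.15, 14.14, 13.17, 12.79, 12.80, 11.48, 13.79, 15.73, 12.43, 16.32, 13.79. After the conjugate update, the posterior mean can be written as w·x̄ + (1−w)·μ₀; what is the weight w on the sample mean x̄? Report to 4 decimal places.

0.7692

For Normal data with known variance σ², a Normal(μ₀, σ₀²) prior on μ is conjugate. Posterior precision = 1/σ₀² + n/σ²; posterior mean is the precision-weighted average of μ₀ and x̄.
σ₀² = 0.88² = 0.7744, σ² = 1.67² = 2.7889. Prior precision 1/σ₀² = 1/0.7744; data precision n/σ² = 12/2.7889.
w = (n/σ²)/(1/σ₀² + n/σ²) = n·σ₀²/(σ² + n·σ₀²) = 12·0.7744/(2.7889 + 12·0.7744) = 9.2928/12.0817 = 0.7692.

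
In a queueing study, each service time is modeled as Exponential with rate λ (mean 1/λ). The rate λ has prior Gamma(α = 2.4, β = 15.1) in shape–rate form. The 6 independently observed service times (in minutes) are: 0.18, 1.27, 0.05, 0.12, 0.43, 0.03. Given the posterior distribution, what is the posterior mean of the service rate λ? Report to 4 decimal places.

With a Gamma(shape α, rate β) prior on the exponential rate λ, the posterior after n observations with total T = Σxᵢ is Gamma(α+n, β+T).
Sum of observations T = 2.08 minutes; n = 6.
Posterior: Gamma(2.4+6, 15.1+2.08) = Gamma(8.4, 17.18).
Posterior mean of λ = α/β = 8.4/17.18 = 0.4889.

0.4889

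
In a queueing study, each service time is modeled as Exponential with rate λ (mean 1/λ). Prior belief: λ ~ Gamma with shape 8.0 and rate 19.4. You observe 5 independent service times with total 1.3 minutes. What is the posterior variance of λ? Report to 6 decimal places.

With a Gamma(shape α, rate β) prior on the exponential rate λ, the posterior after n observations with total T = Σxᵢ is Gamma(α+n, β+T).
Posterior: Gamma(8.0+5, 19.4+1.3) = Gamma(13.0, 20.7).
Var = α/β² = 0.030339.

0.030339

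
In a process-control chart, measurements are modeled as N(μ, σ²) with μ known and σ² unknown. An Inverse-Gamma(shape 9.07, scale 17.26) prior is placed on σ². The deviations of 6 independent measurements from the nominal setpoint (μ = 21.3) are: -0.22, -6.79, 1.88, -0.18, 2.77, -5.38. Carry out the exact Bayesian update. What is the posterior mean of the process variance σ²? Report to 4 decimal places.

5.4587

With known mean μ and an Inverse-Gamma(α, β) prior on σ², the Normal likelihood is conjugate: posterior is Inv-Gamma(α + n/2, β + Σ(xᵢ−μ)²/2).
Σ(xᵢ−μ)² = (-0.22)² + (-6.79)² + (1.88)² + (-0.18)² + (2.77)² + (-5.38)² = 86.3366.
Posterior: Inv-Gamma(9.07 + 6/2, 17.26 + 86.3366/2) = Inv-Gamma(12.07, 60.42830).
E[σ²|data] = β/(α−1) = 60.42830/11.07 = 5.4587.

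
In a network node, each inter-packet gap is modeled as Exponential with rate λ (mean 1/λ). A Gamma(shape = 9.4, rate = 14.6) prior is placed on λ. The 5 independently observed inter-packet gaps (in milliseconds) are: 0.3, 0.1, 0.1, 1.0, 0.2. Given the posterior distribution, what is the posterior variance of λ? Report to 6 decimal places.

0.054199

With a Gamma(shape α, rate β) prior on the exponential rate λ, the posterior after n observations with total T = Σxᵢ is Gamma(α+n, β+T).
Sum of observations T = 1.7 milliseconds; n = 5.
Posterior: Gamma(9.4+5, 14.6+1.7) = Gamma(14.4, 16.3).
Var = α/β² = 0.054199.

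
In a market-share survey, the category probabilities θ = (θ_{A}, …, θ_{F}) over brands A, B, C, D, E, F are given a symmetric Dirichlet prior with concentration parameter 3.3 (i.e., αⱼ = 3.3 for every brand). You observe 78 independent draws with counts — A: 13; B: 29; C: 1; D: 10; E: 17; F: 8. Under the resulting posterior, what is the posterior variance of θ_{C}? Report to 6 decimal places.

The Dirichlet prior is conjugate to the Multinomial likelihood: each posterior αⱼ = prior αⱼ + observed count nⱼ.
Posterior concentration: (16.3, 32.3, 4.3, 13.3, 20.3, 11.3), total = 97.8.
Var[θ_j] = α_j(Σα−α_j)/((Σα)²(Σα+1)) = 4.3·93.5/(97.8²·98.8) = 0.000425.

0.000425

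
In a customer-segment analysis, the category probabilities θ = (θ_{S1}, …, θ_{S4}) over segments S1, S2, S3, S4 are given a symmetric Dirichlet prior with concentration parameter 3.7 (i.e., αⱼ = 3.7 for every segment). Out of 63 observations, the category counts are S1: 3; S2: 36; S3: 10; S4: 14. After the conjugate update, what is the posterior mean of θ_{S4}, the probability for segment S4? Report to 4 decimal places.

0.2275

The Dirichlet prior is conjugate to the Multinomial likelihood: each posterior αⱼ = prior αⱼ + observed count nⱼ.
Posterior concentration: (6.7, 39.7, 13.7, 17.7), total = 77.8.
E[θ_{S4}|data] = α_{S4}/Σα = 17.7/77.8 = 0.2275.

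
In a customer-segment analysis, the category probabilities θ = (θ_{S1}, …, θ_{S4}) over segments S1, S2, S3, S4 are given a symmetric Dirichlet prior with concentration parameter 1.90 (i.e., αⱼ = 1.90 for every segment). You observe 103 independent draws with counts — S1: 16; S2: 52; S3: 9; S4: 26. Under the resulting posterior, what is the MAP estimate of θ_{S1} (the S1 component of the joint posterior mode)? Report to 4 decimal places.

The Dirichlet prior is conjugate to the Multinomial likelihood: each posterior αⱼ = prior αⱼ + observed count nⱼ.
Posterior concentration: (17.90, 53.90, 10.90, 27.90), total = 110.60.
Joint mode component: (α_{S1}−1)/(Σα−K) = 16.90/106.60 = 0.1585.

0.1585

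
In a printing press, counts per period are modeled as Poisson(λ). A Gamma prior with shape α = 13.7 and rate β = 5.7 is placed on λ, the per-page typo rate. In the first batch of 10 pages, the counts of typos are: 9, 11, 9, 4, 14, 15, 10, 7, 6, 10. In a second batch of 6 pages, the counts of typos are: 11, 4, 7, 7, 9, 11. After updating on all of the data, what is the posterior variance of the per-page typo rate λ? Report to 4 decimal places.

With a Gamma(shape α, rate β) prior, the Poisson likelihood is conjugate: the posterior is Gamma(α + ΣXᵢ, β + n).
Batch 1: sum of counts S = 95 over n = 10 pages.
After batch 1: Gamma(α+S, β+n) = Gamma(13.7+95, 5.7+10) = Gamma(108.7, 15.7).
Batch 2: sum of counts S = 49 over n = 6 pages.
After batch 2: Gamma(α+S, β+n) = Gamma(108.7+49, 15.7+6) = Gamma(157.7, 21.7).
Var = α/β² = 157.7/21.7² = 0.3349.

0.3349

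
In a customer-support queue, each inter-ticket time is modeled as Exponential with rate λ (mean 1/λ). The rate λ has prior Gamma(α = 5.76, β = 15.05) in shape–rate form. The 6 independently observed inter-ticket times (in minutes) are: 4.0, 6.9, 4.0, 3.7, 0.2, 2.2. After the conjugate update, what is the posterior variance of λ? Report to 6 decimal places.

0.009049

With a Gamma(shape α, rate β) prior on the exponential rate λ, the posterior after n observations with total T = Σxᵢ is Gamma(α+n, β+T).
Sum of observations T = 21.0 minutes; n = 6.
Posterior: Gamma(5.76+6, 15.05+21.0) = Gamma(11.76, 36.05).
Var = α/β² = 0.009049.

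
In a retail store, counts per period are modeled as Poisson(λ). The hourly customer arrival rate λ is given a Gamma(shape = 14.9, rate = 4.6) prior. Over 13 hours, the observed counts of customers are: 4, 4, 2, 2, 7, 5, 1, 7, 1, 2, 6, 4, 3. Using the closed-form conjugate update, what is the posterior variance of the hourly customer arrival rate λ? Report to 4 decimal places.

0.2031

With a Gamma(shape α, rate β) prior, the Poisson likelihood is conjugate: the posterior is Gamma(α + ΣXᵢ, β + n).
Sum of counts S = 48 over n = 13 hours.
Posterior: Gamma(α+S, β+n) = Gamma(14.9+48, 4.6+13) = Gamma(62.9, 17.6).
Var = α/β² = 62.9/17.6² = 0.2031.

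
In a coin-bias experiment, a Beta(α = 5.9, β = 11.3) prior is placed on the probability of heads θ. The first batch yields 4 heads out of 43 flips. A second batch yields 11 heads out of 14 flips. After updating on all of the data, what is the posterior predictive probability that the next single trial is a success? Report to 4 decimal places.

The Beta prior is conjugate to a Binomial/Bernoulli likelihood; the update adds successes to α and failures to β.
After batch 1: Beta(5.9+4, 11.3+39) = Beta(9.9, 50.3).
After batch 2: Beta(9.9+11, 50.3+3) = Beta(20.9, 53.3).
For a single future Bernoulli trial, P(success | data) = α/(α+β) = 0.2817.

0.2817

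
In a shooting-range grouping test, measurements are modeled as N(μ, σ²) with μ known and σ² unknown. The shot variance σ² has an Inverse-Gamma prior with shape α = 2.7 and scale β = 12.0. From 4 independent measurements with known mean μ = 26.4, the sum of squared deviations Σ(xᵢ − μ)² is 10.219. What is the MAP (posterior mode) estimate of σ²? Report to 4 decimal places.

With known mean μ and an Inverse-Gamma(α, β) prior on σ², the Normal likelihood is conjugate: posterior is Inv-Gamma(α + n/2, β + Σ(xᵢ−μ)²/2).
Posterior: Inv-Gamma(2.7 + 4/2, 12.0 + 10.219/2) = Inv-Gamma(4.70, 17.1095).
Mode = β/(α+1) = 17.1095/5.70 = 3.0017.

3.0017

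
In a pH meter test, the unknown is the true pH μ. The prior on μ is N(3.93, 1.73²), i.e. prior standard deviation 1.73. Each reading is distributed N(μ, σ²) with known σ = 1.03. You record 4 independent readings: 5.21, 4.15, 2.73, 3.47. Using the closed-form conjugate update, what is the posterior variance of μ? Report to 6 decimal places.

0.243635

For Normal data with known variance σ², a Normal(μ₀, σ₀²) prior on μ is conjugate. Posterior precision = 1/σ₀² + n/σ²; posterior mean is the precision-weighted average of μ₀ and x̄.
σ₀² = 1.73² = 2.9929, σ² = 1.03² = 1.0609; σ² + n·σ₀² = 1.0609 + 4·2.9929 = 13.0325.
Posterior precision = 1/σ₀² + n/σ² = 1/2.9929 + 4/1.0609 = (σ² + n·σ₀²)/(σ₀²σ²) = 13.0325/(2.9929·1.0609); posterior variance σₙ² = σ₀²σ²/(σ² + n·σ₀²) = 2.9929·1.0609/13.0325 = 0.243635.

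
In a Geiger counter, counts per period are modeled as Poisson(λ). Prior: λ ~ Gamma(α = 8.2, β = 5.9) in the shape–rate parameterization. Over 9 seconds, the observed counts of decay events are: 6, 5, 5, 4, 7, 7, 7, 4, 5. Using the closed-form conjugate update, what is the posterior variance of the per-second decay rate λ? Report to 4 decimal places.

0.2622

With a Gamma(shape α, rate β) prior, the Poisson likelihood is conjugate: the posterior is Gamma(α + ΣXᵢ, β + n).
Sum of counts S = 50 over n = 9 seconds.
Posterior: Gamma(α+S, β+n) = Gamma(8.2+50, 5.9+9) = Gamma(58.2, 14.9).
Var = α/β² = 58.2/14.9² = 0.2622.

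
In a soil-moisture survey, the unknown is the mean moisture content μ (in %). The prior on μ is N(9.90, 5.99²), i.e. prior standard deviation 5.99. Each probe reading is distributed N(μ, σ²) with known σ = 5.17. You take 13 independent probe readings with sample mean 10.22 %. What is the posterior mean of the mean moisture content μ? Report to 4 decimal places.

10.2027

For Normal data with known variance σ², a Normal(μ₀, σ₀²) prior on μ is conjugate. Posterior precision = 1/σ₀² + n/σ²; posterior mean is the precision-weighted average of μ₀ and x̄.
n·x̄ = 13·10.22 = 132.86.
σ₀² = 5.99² = 35.8801, σ² = 5.17² = 26.7289; σ² + n·σ₀² = 26.7289 + 13·35.8801 = 493.1702.
Posterior mean = (μ₀/σ₀² + n·x̄/σ²)/(1/σ₀² + n/σ²) = (σ²·μ₀ + σ₀²·n·x̄)/(σ² + n·σ₀²) = (26.7289·9.90 + 35.8801·132.86)/493.1702 = 5031.646196/493.1702 = 10.2027.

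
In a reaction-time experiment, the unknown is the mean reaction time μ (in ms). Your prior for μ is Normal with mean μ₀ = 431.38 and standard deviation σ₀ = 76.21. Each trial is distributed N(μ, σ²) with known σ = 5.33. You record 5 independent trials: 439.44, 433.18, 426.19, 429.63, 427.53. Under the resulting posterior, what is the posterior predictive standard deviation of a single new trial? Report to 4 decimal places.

5.8382

For Normal data with known variance σ², a Normal(μ₀, σ₀²) prior on μ is conjugate. Posterior precision = 1/σ₀² + n/σ²; posterior mean is the precision-weighted average of μ₀ and x̄.
σ₀² = 76.21² = 5807.9641, σ² = 5.33² = 28.4089; σ² + n·σ₀² = 28.4089 + 5·5807.9641 = 29068.2294.
Posterior precision = 1/σ₀² + n/σ² = 1/5807.9641 + 5/28.4089 = (σ² + n·σ₀²)/(σ₀²σ²) = 29068.2294/(5807.9641·28.4089); posterior variance σₙ² = σ₀²σ²/(σ² + n·σ₀²) = 5807.9641·28.4089/29068.2294 = 5.676227.
Predictive variance for one new observation = σₙ² + σ² = 5807.9641·28.4089/29068.2294 + 28.4089 = σ²·(σ₀² + 29068.2294)/29068.2294 = 28.4089·34876.1935/29068.2294 = 34.085127; SD = √(28.4089·34876.1935/29068.2294) = 5.8382.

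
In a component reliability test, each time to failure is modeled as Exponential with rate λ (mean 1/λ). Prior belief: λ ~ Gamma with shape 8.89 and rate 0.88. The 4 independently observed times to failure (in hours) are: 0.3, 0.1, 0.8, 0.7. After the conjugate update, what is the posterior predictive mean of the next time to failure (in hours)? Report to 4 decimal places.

With a Gamma(shape α, rate β) prior on the exponential rate λ, the posterior after n observations with total T = Σxᵢ is Gamma(α+n, β+T).
Sum of observations T = 1.9 hours; n = 4.
Posterior: Gamma(8.89+4, 0.88+1.9) = Gamma(12.89, 2.78).
The predictive distribution for the next observation is Lomax; its mean is β/(α−1) = 2.78/11.89 = 0.2338.

0.2338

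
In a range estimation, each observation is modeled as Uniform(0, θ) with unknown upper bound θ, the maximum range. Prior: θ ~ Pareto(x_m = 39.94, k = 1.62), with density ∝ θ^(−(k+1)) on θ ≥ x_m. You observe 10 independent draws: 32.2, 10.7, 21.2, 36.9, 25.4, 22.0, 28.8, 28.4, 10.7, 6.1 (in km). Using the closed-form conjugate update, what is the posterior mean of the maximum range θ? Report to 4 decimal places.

A Pareto(scale x_m, shape k) prior on the upper bound θ of Uniform(0, θ) is conjugate: posterior is Pareto(max(x_m, max xᵢ), k + n).
Sample maximum = 36.9; prior scale x_m = 39.94 → posterior scale = max = 39.94.
Posterior shape = 1.62 + 10 = 11.62.
E[θ|data] = k·x_m/(k−1) = 11.62·39.94/10.62 = 43.7008.

43.7008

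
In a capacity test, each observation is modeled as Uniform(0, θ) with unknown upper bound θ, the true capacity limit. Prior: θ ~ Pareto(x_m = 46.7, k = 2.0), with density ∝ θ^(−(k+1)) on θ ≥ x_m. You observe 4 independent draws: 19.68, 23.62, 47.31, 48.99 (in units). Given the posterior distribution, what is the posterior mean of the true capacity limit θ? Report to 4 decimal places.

58.7880

A Pareto(scale x_m, shape k) prior on the upper bound θ of Uniform(0, θ) is conjugate: posterior is Pareto(max(x_m, max xᵢ), k + n).
Sample maximum = 48.99; prior scale x_m = 46.7 → posterior scale = max = 48.99.
Posterior shape = 2.0 + 4 = 6.0.
E[θ|data] = k·x_m/(k−1) = 6.0·48.99/5.0 = 58.7880.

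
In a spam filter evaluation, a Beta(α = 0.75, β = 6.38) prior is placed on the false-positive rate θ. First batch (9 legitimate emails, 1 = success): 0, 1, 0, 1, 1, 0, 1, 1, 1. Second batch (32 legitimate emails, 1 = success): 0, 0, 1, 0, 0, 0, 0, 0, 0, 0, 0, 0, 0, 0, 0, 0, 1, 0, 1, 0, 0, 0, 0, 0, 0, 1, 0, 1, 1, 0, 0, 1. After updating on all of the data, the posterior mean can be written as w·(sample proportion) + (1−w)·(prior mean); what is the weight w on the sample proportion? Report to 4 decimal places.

0.8519

The Beta prior is conjugate to a Binomial/Bernoulli likelihood; the update adds successes to α and failures to β.
Total number of legitimate emails: n = 9 + 32 = 41.
Posterior mean = (α₀+k)/(α₀+β₀+n) = [n/(α₀+β₀+n)]·(k/n) + [(α₀+β₀)/(α₀+β₀+n)]·α₀/(α₀+β₀), so only n and the prior enter the weight.
The weight on the data is w = n/(α₀+β₀+n) = 41/(0.75+6.38+41) = 41/48.13 = 0.8519.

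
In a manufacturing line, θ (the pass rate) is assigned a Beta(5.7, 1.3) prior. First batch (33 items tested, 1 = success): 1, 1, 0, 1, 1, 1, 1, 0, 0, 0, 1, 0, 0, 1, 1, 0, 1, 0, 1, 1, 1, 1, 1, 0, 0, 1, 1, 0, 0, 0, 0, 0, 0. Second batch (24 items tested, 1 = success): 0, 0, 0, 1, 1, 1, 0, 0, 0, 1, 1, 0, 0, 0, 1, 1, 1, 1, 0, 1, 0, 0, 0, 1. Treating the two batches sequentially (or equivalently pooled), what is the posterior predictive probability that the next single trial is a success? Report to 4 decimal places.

The Beta prior is conjugate to a Binomial/Bernoulli likelihood; the update adds successes to α and failures to β.
After batch 1: Beta(5.7+17, 1.3+16) = Beta(22.7, 17.3).
After batch 2: Beta(22.7+11, 17.3+13) = Beta(33.7, 30.3).
For a single future Bernoulli trial, P(success | data) = α/(α+β) = 0.5266.

0.5266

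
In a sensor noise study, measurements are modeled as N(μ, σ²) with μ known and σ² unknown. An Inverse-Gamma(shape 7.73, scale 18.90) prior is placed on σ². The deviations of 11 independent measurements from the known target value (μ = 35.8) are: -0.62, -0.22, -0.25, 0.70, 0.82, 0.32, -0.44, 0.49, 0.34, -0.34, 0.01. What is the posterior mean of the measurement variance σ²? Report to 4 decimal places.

1.6445

With known mean μ and an Inverse-Gamma(α, β) prior on σ², the Normal likelihood is conjugate: posterior is Inv-Gamma(α + n/2, β + Σ(xᵢ−μ)²/2).
Σ(xᵢ−μ)² = (-0.62)² + (-0.22)² + (-0.25)² + (0.70)² + (0.82)² + (0.32)² + (-0.44)² + (0.49)² + (0.34)² + (-0.34)² + (0.01)² = 2.4251.
Posterior: Inv-Gamma(7.73 + 11/2, 18.90 + 2.4251/2) = Inv-Gamma(13.23, 20.11255).
E[σ²|data] = β/(α−1) = 20.11255/12.23 = 1.6445.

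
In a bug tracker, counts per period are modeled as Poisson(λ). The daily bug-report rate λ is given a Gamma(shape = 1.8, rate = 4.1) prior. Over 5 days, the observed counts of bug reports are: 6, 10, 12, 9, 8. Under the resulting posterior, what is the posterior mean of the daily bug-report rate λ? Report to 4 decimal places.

With a Gamma(shape α, rate β) prior, the Poisson likelihood is conjugate: the posterior is Gamma(α + ΣXᵢ, β + n).
Sum of counts S = 45 over n = 5 days.
Posterior: Gamma(α+S, β+n) = Gamma(1.8+45, 4.1+5) = Gamma(46.8, 9.1).
Posterior mean = α/β = 46.8/9.1 = 5.1429.

5.1429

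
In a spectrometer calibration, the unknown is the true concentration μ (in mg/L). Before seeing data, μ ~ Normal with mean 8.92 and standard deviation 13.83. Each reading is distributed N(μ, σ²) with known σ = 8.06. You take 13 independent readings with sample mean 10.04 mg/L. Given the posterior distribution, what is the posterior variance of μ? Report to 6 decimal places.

For Normal data with known variance σ², a Normal(μ₀, σ₀²) prior on μ is conjugate. Posterior precision = 1/σ₀² + n/σ²; posterior mean is the precision-weighted average of μ₀ and x̄.
σ₀² = 13.83² = 191.2689, σ² = 8.06² = 64.9636; σ² + n·σ₀² = 64.9636 + 13·191.2689 = 2551.4593.
Posterior precision = 1/σ₀² + n/σ² = 1/191.2689 + 13/64.9636 = (σ² + n·σ₀²)/(σ₀²σ²) = 2551.4593/(191.2689·64.9636); posterior variance σₙ² = σ₀²σ²/(σ² + n·σ₀²) = 191.2689·64.9636/2551.4593 = 4.869965.

4.869965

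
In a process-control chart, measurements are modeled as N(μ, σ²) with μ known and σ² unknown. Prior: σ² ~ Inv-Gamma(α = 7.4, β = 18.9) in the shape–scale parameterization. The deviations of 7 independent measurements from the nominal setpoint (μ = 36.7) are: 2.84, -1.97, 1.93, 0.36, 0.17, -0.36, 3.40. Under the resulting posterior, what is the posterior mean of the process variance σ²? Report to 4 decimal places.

3.2990

With known mean μ and an Inverse-Gamma(α, β) prior on σ², the Normal likelihood is conjugate: posterior is Inv-Gamma(α + n/2, β + Σ(xᵢ−μ)²/2).
Σ(xᵢ−μ)² = (2.84)² + (-1.97)² + (1.93)² + (0.36)² + (0.17)² + (-0.36)² + (3.40)² = 27.5195.
Posterior: Inv-Gamma(7.4 + 7/2, 18.9 + 27.5195/2) = Inv-Gamma(10.90, 32.65975).
E[σ²|data] = β/(α−1) = 32.65975/9.90 = 3.2990.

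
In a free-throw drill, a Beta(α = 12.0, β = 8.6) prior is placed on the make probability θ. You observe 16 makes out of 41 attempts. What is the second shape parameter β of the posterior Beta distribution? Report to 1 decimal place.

The Beta prior is conjugate to a Binomial/Bernoulli likelihood; the update adds successes to α and failures to β.
Posterior: Beta(α+k, β+n−k) = Beta(12.0+16, 8.6+25) = Beta(28.0, 33.6).
Posterior β = 33.6.

33.6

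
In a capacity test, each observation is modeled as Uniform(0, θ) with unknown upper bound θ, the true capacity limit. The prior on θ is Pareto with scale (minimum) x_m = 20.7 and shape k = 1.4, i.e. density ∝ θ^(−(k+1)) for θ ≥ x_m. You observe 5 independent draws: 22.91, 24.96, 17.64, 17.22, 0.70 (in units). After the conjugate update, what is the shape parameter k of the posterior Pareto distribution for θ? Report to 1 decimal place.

A Pareto(scale x_m, shape k) prior on the upper bound θ of Uniform(0, θ) is conjugate: posterior is Pareto(max(x_m, max xᵢ), k + n).
Sample maximum = 24.96; prior scale x_m = 20.7 → posterior scale = max = 24.96.
Posterior shape = 1.4 + 5 = 6.4.
Posterior shape k = 6.4.

6.4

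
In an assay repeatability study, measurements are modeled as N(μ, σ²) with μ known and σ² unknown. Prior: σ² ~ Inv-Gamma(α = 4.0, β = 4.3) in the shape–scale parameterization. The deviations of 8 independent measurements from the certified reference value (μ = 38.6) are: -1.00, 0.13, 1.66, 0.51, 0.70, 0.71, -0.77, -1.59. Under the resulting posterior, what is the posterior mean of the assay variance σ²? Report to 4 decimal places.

1.1963

With known mean μ and an Inverse-Gamma(α, β) prior on σ², the Normal likelihood is conjugate: posterior is Inv-Gamma(α + n/2, β + Σ(xᵢ−μ)²/2).
Σ(xᵢ−μ)² = (-1.00)² + (0.13)² + (1.66)² + (0.51)² + (0.70)² + (0.71)² + (-0.77)² + (-1.59)² = 8.1477.
Posterior: Inv-Gamma(4.0 + 8/2, 4.3 + 8.1477/2) = Inv-Gamma(8.00, 8.37385).
E[σ²|data] = β/(α−1) = 8.37385/7.00 = 1.1963.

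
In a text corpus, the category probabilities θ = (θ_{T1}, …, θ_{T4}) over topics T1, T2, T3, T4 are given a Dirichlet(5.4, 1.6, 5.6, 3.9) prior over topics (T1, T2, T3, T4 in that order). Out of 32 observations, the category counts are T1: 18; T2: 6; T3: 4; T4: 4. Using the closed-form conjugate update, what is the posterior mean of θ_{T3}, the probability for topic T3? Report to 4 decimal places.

0.1979

The Dirichlet prior is conjugate to the Multinomial likelihood: each posterior αⱼ = prior αⱼ + observed count nⱼ.
Posterior concentration: (23.4, 7.6, 9.6, 7.9), total = 48.5.
E[θ_{T3}|data] = α_{T3}/Σα = 9.6/48.5 = 0.1979.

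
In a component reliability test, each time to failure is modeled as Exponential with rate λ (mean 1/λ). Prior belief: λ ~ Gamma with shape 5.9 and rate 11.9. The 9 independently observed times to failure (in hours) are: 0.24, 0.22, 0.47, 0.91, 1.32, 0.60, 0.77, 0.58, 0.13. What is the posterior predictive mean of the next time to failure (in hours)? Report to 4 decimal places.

1.2331

With a Gamma(shape α, rate β) prior on the exponential rate λ, the posterior after n observations with total T = Σxᵢ is Gamma(α+n, β+T).
Sum of observations T = 5.24 hours; n = 9.
Posterior: Gamma(5.9+9, 11.9+5.24) = Gamma(14.9, 17.14).
The predictive distribution for the next observation is Lomax; its mean is β/(α−1) = 17.14/13.9 = 1.2331.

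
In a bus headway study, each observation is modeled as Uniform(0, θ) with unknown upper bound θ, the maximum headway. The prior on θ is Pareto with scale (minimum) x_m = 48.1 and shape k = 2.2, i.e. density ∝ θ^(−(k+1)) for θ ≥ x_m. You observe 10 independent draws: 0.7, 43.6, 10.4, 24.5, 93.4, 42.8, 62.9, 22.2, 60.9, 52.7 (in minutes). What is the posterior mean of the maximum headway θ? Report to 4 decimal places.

101.7393

A Pareto(scale x_m, shape k) prior on the upper bound θ of Uniform(0, θ) is conjugate: posterior is Pareto(max(x_m, max xᵢ), k + n).
Sample maximum = 93.4; prior scale x_m = 48.1 → posterior scale = max = 93.4.
Posterior shape = 2.2 + 10 = 12.2.
E[θ|data] = k·x_m/(k−1) = 12.2·93.4/11.2 = 101.7393.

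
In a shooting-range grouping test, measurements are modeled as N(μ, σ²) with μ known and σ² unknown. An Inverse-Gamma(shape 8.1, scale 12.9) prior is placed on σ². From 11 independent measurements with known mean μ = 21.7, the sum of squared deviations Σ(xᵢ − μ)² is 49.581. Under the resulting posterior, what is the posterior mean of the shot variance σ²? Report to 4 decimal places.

With known mean μ and an Inverse-Gamma(α, β) prior on σ², the Normal likelihood is conjugate: posterior is Inv-Gamma(α + n/2, β + Σ(xᵢ−μ)²/2).
Posterior: Inv-Gamma(8.1 + 11/2, 12.9 + 49.581/2) = Inv-Gamma(13.60, 37.6905).
E[σ²|data] = β/(α−1) = 37.6905/12.60 = 2.9913.

2.9913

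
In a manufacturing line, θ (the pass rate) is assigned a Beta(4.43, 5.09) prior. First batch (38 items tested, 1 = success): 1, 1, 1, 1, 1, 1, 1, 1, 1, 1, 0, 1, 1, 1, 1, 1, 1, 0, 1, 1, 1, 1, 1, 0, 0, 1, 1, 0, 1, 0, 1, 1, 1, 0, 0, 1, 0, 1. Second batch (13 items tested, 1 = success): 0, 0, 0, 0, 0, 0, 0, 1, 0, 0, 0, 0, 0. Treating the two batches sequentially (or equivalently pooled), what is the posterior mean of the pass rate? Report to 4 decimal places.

The Beta prior is conjugate to a Binomial/Bernoulli likelihood; the update adds successes to α and failures to β.
After batch 1: Beta(4.43+29, 5.09+9) = Beta(33.43, 14.09).
After batch 2: Beta(33.43+1, 14.09+12) = Beta(34.43, 26.09).
Posterior mean = α/(α+β) = 34.43/60.52 = 0.5689.

0.5689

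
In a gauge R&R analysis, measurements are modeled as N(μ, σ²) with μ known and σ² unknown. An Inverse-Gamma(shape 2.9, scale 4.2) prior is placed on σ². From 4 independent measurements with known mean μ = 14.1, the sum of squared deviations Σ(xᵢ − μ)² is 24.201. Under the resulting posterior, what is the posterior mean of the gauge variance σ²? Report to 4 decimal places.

4.1796

With known mean μ and an Inverse-Gamma(α, β) prior on σ², the Normal likelihood is conjugate: posterior is Inv-Gamma(α + n/2, β + Σ(xᵢ−μ)²/2).
Posterior: Inv-Gamma(2.9 + 4/2, 4.2 + 24.201/2) = Inv-Gamma(4.90, 16.3005).
E[σ²|data] = β/(α−1) = 16.3005/3.90 = 4.1796.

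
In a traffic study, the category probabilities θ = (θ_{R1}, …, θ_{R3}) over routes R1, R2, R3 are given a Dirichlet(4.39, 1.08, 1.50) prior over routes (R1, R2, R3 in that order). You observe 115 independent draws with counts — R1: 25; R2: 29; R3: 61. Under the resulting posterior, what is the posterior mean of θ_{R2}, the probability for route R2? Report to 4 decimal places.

0.2466

The Dirichlet prior is conjugate to the Multinomial likelihood: each posterior αⱼ = prior αⱼ + observed count nⱼ.
Posterior concentration: (29.39, 30.08, 62.50), total = 121.97.
E[θ_{R2}|data] = α_{R2}/Σα = 30.08/121.97 = 0.2466.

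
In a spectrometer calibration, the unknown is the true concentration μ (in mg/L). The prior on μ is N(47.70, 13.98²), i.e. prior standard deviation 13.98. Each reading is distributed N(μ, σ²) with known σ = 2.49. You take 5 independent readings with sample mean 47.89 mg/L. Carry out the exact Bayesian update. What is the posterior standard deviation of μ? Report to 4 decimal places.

1.1100

For Normal data with known variance σ², a Normal(μ₀, σ₀²) prior on μ is conjugate. Posterior precision = 1/σ₀² + n/σ²; posterior mean is the precision-weighted average of μ₀ and x̄.
σ₀² = 13.98² = 195.4404, σ² = 2.49² = 6.2001; σ² + n·σ₀² = 6.2001 + 5·195.4404 = 983.4021.
Posterior precision = 1/σ₀² + n/σ² = 1/195.4404 + 5/6.2001 = (σ² + n·σ₀²)/(σ₀²σ²) = 983.4021/(195.4404·6.2001); posterior variance σₙ² = σ₀²σ²/(σ² + n·σ₀²) = 195.4404·6.2001/983.4021 = 1.232202.
Posterior SD = √σₙ² = √(195.4404·6.2001/983.4021) = 1.1100.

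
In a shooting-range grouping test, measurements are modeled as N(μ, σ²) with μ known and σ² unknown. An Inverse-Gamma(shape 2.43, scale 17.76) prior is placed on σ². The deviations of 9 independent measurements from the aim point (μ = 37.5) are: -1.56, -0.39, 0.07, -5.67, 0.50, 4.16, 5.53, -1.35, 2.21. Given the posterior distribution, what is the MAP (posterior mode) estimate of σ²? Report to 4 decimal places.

7.8879

With known mean μ and an Inverse-Gamma(α, β) prior on σ², the Normal likelihood is conjugate: posterior is Inv-Gamma(α + n/2, β + Σ(xᵢ−μ)²/2).
Σ(xᵢ−μ)² = (-1.56)² + (-0.39)² + (0.07)² + (-5.67)² + (0.50)² + (4.16)² + (5.53)² + (-1.35)² + (2.21)² = 89.5826.
Posterior: Inv-Gamma(2.43 + 9/2, 17.76 + 89.5826/2) = Inv-Gamma(6.93, 62.55130).
Mode = β/(α+1) = 62.55130/7.93 = 7.8879.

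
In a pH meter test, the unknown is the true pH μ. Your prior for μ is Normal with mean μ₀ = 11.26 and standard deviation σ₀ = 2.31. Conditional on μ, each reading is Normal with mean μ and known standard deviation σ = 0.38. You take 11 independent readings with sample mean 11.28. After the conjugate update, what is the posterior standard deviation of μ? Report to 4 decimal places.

0.1144

For Normal data with known variance σ², a Normal(μ₀, σ₀²) prior on μ is conjugate. Posterior precision = 1/σ₀² + n/σ²; posterior mean is the precision-weighted average of μ₀ and x̄.
σ₀² = 2.31² = 5.3361, σ² = 0.38² = 0.1444; σ² + n·σ₀² = 0.1444 + 11·5.3361 = 58.8415.
Posterior precision = 1/σ₀² + n/σ² = 1/5.3361 + 11/0.1444 = (σ² + n·σ₀²)/(σ₀²σ²) = 58.8415/(5.3361·0.1444); posterior variance σₙ² = σ₀²σ²/(σ² + n·σ₀²) = 5.3361·0.1444/58.8415 = 0.013095.
Posterior SD = √σₙ² = √(5.3361·0.1444/58.8415) = 0.1144.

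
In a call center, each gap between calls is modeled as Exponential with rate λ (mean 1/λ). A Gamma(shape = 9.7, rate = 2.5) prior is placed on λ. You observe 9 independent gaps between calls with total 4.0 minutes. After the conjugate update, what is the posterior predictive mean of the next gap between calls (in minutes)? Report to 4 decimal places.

With a Gamma(shape α, rate β) prior on the exponential rate λ, the posterior after n observations with total T = Σxᵢ is Gamma(α+n, β+T).
Posterior: Gamma(9.7+9, 2.5+4.0) = Gamma(18.7, 6.5).
The predictive distribution for the next observation is Lomax; its mean is β/(α−1) = 6.5/17.7 = 0.3672.

0.3672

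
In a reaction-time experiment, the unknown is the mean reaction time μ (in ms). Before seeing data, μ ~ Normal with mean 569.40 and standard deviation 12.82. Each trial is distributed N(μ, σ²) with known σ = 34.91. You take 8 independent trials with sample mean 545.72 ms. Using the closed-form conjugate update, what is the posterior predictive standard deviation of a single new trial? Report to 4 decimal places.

36.0245

For Normal data with known variance σ², a Normal(μ₀, σ₀²) prior on μ is conjugate. Posterior precision = 1/σ₀² + n/σ²; posterior mean is the precision-weighted average of μ₀ and x̄.
σ₀² = 12.82² = 164.3524, σ² = 34.91² = 1218.7081; σ² + n·σ₀² = 1218.7081 + 8·164.3524 = 2533.5273.
Posterior precision = 1/σ₀² + n/σ² = 1/164.3524 + 8/1218.7081 = (σ² + n·σ₀²)/(σ₀²σ²) = 2533.5273/(164.3524·1218.7081); posterior variance σₙ² = σ₀²σ²/(σ² + n·σ₀²) = 164.3524·1218.7081/2533.5273 = 79.058789.
Predictive variance for one new observation = σₙ² + σ² = 164.3524·1218.7081/2533.5273 + 1218.7081 = σ²·(σ₀² + 2533.5273)/2533.5273 = 1218.7081·2697.8797/2533.5273 = 1297.766889; SD = √(1218.7081·2697.8797/2533.5273) = 36.0245.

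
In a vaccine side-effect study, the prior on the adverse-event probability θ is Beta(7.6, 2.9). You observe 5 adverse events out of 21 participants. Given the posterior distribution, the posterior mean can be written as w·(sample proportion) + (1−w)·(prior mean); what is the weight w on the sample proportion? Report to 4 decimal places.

0.6667

The Beta prior is conjugate to a Binomial/Bernoulli likelihood; the update adds successes to α and failures to β.
Posterior mean = (α₀+k)/(α₀+β₀+n) = [n/(α₀+β₀+n)]·(k/n) + [(α₀+β₀)/(α₀+β₀+n)]·α₀/(α₀+β₀), so only n and the prior enter the weight.
The weight on the data is w = n/(α₀+β₀+n) = 21/(7.6+2.9+21) = 21/31.5 = 0.6667.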